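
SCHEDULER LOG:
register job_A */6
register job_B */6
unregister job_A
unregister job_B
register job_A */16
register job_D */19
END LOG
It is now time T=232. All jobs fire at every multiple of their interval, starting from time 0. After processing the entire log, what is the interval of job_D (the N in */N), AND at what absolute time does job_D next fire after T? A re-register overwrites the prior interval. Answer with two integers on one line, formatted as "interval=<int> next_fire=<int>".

Answer: interval=19 next_fire=247

Derivation:
Op 1: register job_A */6 -> active={job_A:*/6}
Op 2: register job_B */6 -> active={job_A:*/6, job_B:*/6}
Op 3: unregister job_A -> active={job_B:*/6}
Op 4: unregister job_B -> active={}
Op 5: register job_A */16 -> active={job_A:*/16}
Op 6: register job_D */19 -> active={job_A:*/16, job_D:*/19}
Final interval of job_D = 19
Next fire of job_D after T=232: (232//19+1)*19 = 247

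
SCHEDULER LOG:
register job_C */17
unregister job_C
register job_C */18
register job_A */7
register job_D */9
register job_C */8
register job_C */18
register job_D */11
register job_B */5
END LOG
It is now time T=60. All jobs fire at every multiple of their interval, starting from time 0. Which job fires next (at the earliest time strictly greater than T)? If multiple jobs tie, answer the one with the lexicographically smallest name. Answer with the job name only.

Answer: job_A

Derivation:
Op 1: register job_C */17 -> active={job_C:*/17}
Op 2: unregister job_C -> active={}
Op 3: register job_C */18 -> active={job_C:*/18}
Op 4: register job_A */7 -> active={job_A:*/7, job_C:*/18}
Op 5: register job_D */9 -> active={job_A:*/7, job_C:*/18, job_D:*/9}
Op 6: register job_C */8 -> active={job_A:*/7, job_C:*/8, job_D:*/9}
Op 7: register job_C */18 -> active={job_A:*/7, job_C:*/18, job_D:*/9}
Op 8: register job_D */11 -> active={job_A:*/7, job_C:*/18, job_D:*/11}
Op 9: register job_B */5 -> active={job_A:*/7, job_B:*/5, job_C:*/18, job_D:*/11}
  job_A: interval 7, next fire after T=60 is 63
  job_B: interval 5, next fire after T=60 is 65
  job_C: interval 18, next fire after T=60 is 72
  job_D: interval 11, next fire after T=60 is 66
Earliest = 63, winner (lex tiebreak) = job_A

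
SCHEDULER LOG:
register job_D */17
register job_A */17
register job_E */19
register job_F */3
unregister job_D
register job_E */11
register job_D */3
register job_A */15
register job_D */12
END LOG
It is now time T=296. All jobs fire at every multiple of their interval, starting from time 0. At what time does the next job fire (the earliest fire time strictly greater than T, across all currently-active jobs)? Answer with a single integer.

Answer: 297

Derivation:
Op 1: register job_D */17 -> active={job_D:*/17}
Op 2: register job_A */17 -> active={job_A:*/17, job_D:*/17}
Op 3: register job_E */19 -> active={job_A:*/17, job_D:*/17, job_E:*/19}
Op 4: register job_F */3 -> active={job_A:*/17, job_D:*/17, job_E:*/19, job_F:*/3}
Op 5: unregister job_D -> active={job_A:*/17, job_E:*/19, job_F:*/3}
Op 6: register job_E */11 -> active={job_A:*/17, job_E:*/11, job_F:*/3}
Op 7: register job_D */3 -> active={job_A:*/17, job_D:*/3, job_E:*/11, job_F:*/3}
Op 8: register job_A */15 -> active={job_A:*/15, job_D:*/3, job_E:*/11, job_F:*/3}
Op 9: register job_D */12 -> active={job_A:*/15, job_D:*/12, job_E:*/11, job_F:*/3}
  job_A: interval 15, next fire after T=296 is 300
  job_D: interval 12, next fire after T=296 is 300
  job_E: interval 11, next fire after T=296 is 297
  job_F: interval 3, next fire after T=296 is 297
Earliest fire time = 297 (job job_E)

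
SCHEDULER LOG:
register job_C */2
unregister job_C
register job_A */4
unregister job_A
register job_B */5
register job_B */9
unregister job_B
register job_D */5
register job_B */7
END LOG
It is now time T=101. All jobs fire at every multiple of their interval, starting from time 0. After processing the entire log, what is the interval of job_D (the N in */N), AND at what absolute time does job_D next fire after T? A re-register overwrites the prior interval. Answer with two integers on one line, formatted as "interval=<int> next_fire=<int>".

Answer: interval=5 next_fire=105

Derivation:
Op 1: register job_C */2 -> active={job_C:*/2}
Op 2: unregister job_C -> active={}
Op 3: register job_A */4 -> active={job_A:*/4}
Op 4: unregister job_A -> active={}
Op 5: register job_B */5 -> active={job_B:*/5}
Op 6: register job_B */9 -> active={job_B:*/9}
Op 7: unregister job_B -> active={}
Op 8: register job_D */5 -> active={job_D:*/5}
Op 9: register job_B */7 -> active={job_B:*/7, job_D:*/5}
Final interval of job_D = 5
Next fire of job_D after T=101: (101//5+1)*5 = 105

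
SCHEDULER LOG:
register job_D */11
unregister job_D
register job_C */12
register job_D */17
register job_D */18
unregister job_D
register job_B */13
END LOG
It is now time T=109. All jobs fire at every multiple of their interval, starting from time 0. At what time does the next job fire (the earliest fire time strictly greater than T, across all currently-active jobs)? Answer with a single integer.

Answer: 117

Derivation:
Op 1: register job_D */11 -> active={job_D:*/11}
Op 2: unregister job_D -> active={}
Op 3: register job_C */12 -> active={job_C:*/12}
Op 4: register job_D */17 -> active={job_C:*/12, job_D:*/17}
Op 5: register job_D */18 -> active={job_C:*/12, job_D:*/18}
Op 6: unregister job_D -> active={job_C:*/12}
Op 7: register job_B */13 -> active={job_B:*/13, job_C:*/12}
  job_B: interval 13, next fire after T=109 is 117
  job_C: interval 12, next fire after T=109 is 120
Earliest fire time = 117 (job job_B)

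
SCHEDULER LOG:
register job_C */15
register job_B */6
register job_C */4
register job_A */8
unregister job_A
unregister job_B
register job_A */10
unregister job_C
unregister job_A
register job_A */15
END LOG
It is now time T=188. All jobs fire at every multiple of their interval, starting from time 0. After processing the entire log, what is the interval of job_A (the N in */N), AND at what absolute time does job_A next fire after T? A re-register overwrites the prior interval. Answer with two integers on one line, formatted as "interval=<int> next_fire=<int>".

Answer: interval=15 next_fire=195

Derivation:
Op 1: register job_C */15 -> active={job_C:*/15}
Op 2: register job_B */6 -> active={job_B:*/6, job_C:*/15}
Op 3: register job_C */4 -> active={job_B:*/6, job_C:*/4}
Op 4: register job_A */8 -> active={job_A:*/8, job_B:*/6, job_C:*/4}
Op 5: unregister job_A -> active={job_B:*/6, job_C:*/4}
Op 6: unregister job_B -> active={job_C:*/4}
Op 7: register job_A */10 -> active={job_A:*/10, job_C:*/4}
Op 8: unregister job_C -> active={job_A:*/10}
Op 9: unregister job_A -> active={}
Op 10: register job_A */15 -> active={job_A:*/15}
Final interval of job_A = 15
Next fire of job_A after T=188: (188//15+1)*15 = 195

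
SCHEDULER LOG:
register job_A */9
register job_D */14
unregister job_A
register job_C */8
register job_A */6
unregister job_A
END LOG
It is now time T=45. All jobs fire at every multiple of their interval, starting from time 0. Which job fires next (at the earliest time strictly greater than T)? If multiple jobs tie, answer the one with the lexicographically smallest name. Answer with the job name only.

Answer: job_C

Derivation:
Op 1: register job_A */9 -> active={job_A:*/9}
Op 2: register job_D */14 -> active={job_A:*/9, job_D:*/14}
Op 3: unregister job_A -> active={job_D:*/14}
Op 4: register job_C */8 -> active={job_C:*/8, job_D:*/14}
Op 5: register job_A */6 -> active={job_A:*/6, job_C:*/8, job_D:*/14}
Op 6: unregister job_A -> active={job_C:*/8, job_D:*/14}
  job_C: interval 8, next fire after T=45 is 48
  job_D: interval 14, next fire after T=45 is 56
Earliest = 48, winner (lex tiebreak) = job_C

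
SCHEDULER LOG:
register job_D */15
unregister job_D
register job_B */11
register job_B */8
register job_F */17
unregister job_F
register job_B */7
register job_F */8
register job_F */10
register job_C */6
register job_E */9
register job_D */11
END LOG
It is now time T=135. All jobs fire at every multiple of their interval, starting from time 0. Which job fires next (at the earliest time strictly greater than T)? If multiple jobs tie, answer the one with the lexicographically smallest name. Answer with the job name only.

Op 1: register job_D */15 -> active={job_D:*/15}
Op 2: unregister job_D -> active={}
Op 3: register job_B */11 -> active={job_B:*/11}
Op 4: register job_B */8 -> active={job_B:*/8}
Op 5: register job_F */17 -> active={job_B:*/8, job_F:*/17}
Op 6: unregister job_F -> active={job_B:*/8}
Op 7: register job_B */7 -> active={job_B:*/7}
Op 8: register job_F */8 -> active={job_B:*/7, job_F:*/8}
Op 9: register job_F */10 -> active={job_B:*/7, job_F:*/10}
Op 10: register job_C */6 -> active={job_B:*/7, job_C:*/6, job_F:*/10}
Op 11: register job_E */9 -> active={job_B:*/7, job_C:*/6, job_E:*/9, job_F:*/10}
Op 12: register job_D */11 -> active={job_B:*/7, job_C:*/6, job_D:*/11, job_E:*/9, job_F:*/10}
  job_B: interval 7, next fire after T=135 is 140
  job_C: interval 6, next fire after T=135 is 138
  job_D: interval 11, next fire after T=135 is 143
  job_E: interval 9, next fire after T=135 is 144
  job_F: interval 10, next fire after T=135 is 140
Earliest = 138, winner (lex tiebreak) = job_C

Answer: job_C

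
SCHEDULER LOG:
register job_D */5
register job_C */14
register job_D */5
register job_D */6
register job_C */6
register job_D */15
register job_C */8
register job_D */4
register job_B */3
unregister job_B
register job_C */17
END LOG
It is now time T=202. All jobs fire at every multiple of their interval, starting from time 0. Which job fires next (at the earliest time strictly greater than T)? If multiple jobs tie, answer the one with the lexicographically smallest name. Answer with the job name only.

Op 1: register job_D */5 -> active={job_D:*/5}
Op 2: register job_C */14 -> active={job_C:*/14, job_D:*/5}
Op 3: register job_D */5 -> active={job_C:*/14, job_D:*/5}
Op 4: register job_D */6 -> active={job_C:*/14, job_D:*/6}
Op 5: register job_C */6 -> active={job_C:*/6, job_D:*/6}
Op 6: register job_D */15 -> active={job_C:*/6, job_D:*/15}
Op 7: register job_C */8 -> active={job_C:*/8, job_D:*/15}
Op 8: register job_D */4 -> active={job_C:*/8, job_D:*/4}
Op 9: register job_B */3 -> active={job_B:*/3, job_C:*/8, job_D:*/4}
Op 10: unregister job_B -> active={job_C:*/8, job_D:*/4}
Op 11: register job_C */17 -> active={job_C:*/17, job_D:*/4}
  job_C: interval 17, next fire after T=202 is 204
  job_D: interval 4, next fire after T=202 is 204
Earliest = 204, winner (lex tiebreak) = job_C

Answer: job_C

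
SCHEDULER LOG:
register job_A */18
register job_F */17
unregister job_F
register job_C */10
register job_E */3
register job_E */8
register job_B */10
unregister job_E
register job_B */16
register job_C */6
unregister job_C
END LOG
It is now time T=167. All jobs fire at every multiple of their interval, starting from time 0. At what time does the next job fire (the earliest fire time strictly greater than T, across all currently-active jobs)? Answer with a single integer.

Answer: 176

Derivation:
Op 1: register job_A */18 -> active={job_A:*/18}
Op 2: register job_F */17 -> active={job_A:*/18, job_F:*/17}
Op 3: unregister job_F -> active={job_A:*/18}
Op 4: register job_C */10 -> active={job_A:*/18, job_C:*/10}
Op 5: register job_E */3 -> active={job_A:*/18, job_C:*/10, job_E:*/3}
Op 6: register job_E */8 -> active={job_A:*/18, job_C:*/10, job_E:*/8}
Op 7: register job_B */10 -> active={job_A:*/18, job_B:*/10, job_C:*/10, job_E:*/8}
Op 8: unregister job_E -> active={job_A:*/18, job_B:*/10, job_C:*/10}
Op 9: register job_B */16 -> active={job_A:*/18, job_B:*/16, job_C:*/10}
Op 10: register job_C */6 -> active={job_A:*/18, job_B:*/16, job_C:*/6}
Op 11: unregister job_C -> active={job_A:*/18, job_B:*/16}
  job_A: interval 18, next fire after T=167 is 180
  job_B: interval 16, next fire after T=167 is 176
Earliest fire time = 176 (job job_B)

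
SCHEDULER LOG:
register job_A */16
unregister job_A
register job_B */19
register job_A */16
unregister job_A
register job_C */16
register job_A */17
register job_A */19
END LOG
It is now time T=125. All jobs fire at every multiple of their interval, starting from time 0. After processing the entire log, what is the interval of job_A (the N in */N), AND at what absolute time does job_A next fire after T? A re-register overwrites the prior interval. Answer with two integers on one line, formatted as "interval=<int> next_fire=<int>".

Op 1: register job_A */16 -> active={job_A:*/16}
Op 2: unregister job_A -> active={}
Op 3: register job_B */19 -> active={job_B:*/19}
Op 4: register job_A */16 -> active={job_A:*/16, job_B:*/19}
Op 5: unregister job_A -> active={job_B:*/19}
Op 6: register job_C */16 -> active={job_B:*/19, job_C:*/16}
Op 7: register job_A */17 -> active={job_A:*/17, job_B:*/19, job_C:*/16}
Op 8: register job_A */19 -> active={job_A:*/19, job_B:*/19, job_C:*/16}
Final interval of job_A = 19
Next fire of job_A after T=125: (125//19+1)*19 = 133

Answer: interval=19 next_fire=133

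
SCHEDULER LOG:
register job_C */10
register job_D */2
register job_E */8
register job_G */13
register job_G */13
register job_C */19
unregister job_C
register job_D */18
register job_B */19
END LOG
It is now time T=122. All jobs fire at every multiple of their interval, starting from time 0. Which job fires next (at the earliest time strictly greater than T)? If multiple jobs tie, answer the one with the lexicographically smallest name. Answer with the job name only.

Answer: job_D

Derivation:
Op 1: register job_C */10 -> active={job_C:*/10}
Op 2: register job_D */2 -> active={job_C:*/10, job_D:*/2}
Op 3: register job_E */8 -> active={job_C:*/10, job_D:*/2, job_E:*/8}
Op 4: register job_G */13 -> active={job_C:*/10, job_D:*/2, job_E:*/8, job_G:*/13}
Op 5: register job_G */13 -> active={job_C:*/10, job_D:*/2, job_E:*/8, job_G:*/13}
Op 6: register job_C */19 -> active={job_C:*/19, job_D:*/2, job_E:*/8, job_G:*/13}
Op 7: unregister job_C -> active={job_D:*/2, job_E:*/8, job_G:*/13}
Op 8: register job_D */18 -> active={job_D:*/18, job_E:*/8, job_G:*/13}
Op 9: register job_B */19 -> active={job_B:*/19, job_D:*/18, job_E:*/8, job_G:*/13}
  job_B: interval 19, next fire after T=122 is 133
  job_D: interval 18, next fire after T=122 is 126
  job_E: interval 8, next fire after T=122 is 128
  job_G: interval 13, next fire after T=122 is 130
Earliest = 126, winner (lex tiebreak) = job_D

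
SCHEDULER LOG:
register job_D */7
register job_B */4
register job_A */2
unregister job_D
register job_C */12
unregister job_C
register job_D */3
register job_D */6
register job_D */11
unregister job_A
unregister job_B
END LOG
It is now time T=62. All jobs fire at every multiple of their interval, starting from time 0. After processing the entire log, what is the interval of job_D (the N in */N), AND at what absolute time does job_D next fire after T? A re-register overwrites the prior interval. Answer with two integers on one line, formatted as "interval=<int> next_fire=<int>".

Op 1: register job_D */7 -> active={job_D:*/7}
Op 2: register job_B */4 -> active={job_B:*/4, job_D:*/7}
Op 3: register job_A */2 -> active={job_A:*/2, job_B:*/4, job_D:*/7}
Op 4: unregister job_D -> active={job_A:*/2, job_B:*/4}
Op 5: register job_C */12 -> active={job_A:*/2, job_B:*/4, job_C:*/12}
Op 6: unregister job_C -> active={job_A:*/2, job_B:*/4}
Op 7: register job_D */3 -> active={job_A:*/2, job_B:*/4, job_D:*/3}
Op 8: register job_D */6 -> active={job_A:*/2, job_B:*/4, job_D:*/6}
Op 9: register job_D */11 -> active={job_A:*/2, job_B:*/4, job_D:*/11}
Op 10: unregister job_A -> active={job_B:*/4, job_D:*/11}
Op 11: unregister job_B -> active={job_D:*/11}
Final interval of job_D = 11
Next fire of job_D after T=62: (62//11+1)*11 = 66

Answer: interval=11 next_fire=66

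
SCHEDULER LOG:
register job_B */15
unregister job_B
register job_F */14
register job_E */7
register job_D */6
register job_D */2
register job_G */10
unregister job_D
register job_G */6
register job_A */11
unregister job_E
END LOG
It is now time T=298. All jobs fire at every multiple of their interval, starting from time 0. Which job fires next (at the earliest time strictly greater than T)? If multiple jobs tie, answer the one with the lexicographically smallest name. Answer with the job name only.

Op 1: register job_B */15 -> active={job_B:*/15}
Op 2: unregister job_B -> active={}
Op 3: register job_F */14 -> active={job_F:*/14}
Op 4: register job_E */7 -> active={job_E:*/7, job_F:*/14}
Op 5: register job_D */6 -> active={job_D:*/6, job_E:*/7, job_F:*/14}
Op 6: register job_D */2 -> active={job_D:*/2, job_E:*/7, job_F:*/14}
Op 7: register job_G */10 -> active={job_D:*/2, job_E:*/7, job_F:*/14, job_G:*/10}
Op 8: unregister job_D -> active={job_E:*/7, job_F:*/14, job_G:*/10}
Op 9: register job_G */6 -> active={job_E:*/7, job_F:*/14, job_G:*/6}
Op 10: register job_A */11 -> active={job_A:*/11, job_E:*/7, job_F:*/14, job_G:*/6}
Op 11: unregister job_E -> active={job_A:*/11, job_F:*/14, job_G:*/6}
  job_A: interval 11, next fire after T=298 is 308
  job_F: interval 14, next fire after T=298 is 308
  job_G: interval 6, next fire after T=298 is 300
Earliest = 300, winner (lex tiebreak) = job_G

Answer: job_G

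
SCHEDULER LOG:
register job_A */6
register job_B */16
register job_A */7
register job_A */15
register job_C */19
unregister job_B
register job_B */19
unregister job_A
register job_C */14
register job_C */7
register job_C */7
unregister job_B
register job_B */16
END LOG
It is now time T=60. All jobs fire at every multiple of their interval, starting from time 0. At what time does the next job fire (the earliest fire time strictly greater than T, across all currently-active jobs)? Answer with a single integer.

Op 1: register job_A */6 -> active={job_A:*/6}
Op 2: register job_B */16 -> active={job_A:*/6, job_B:*/16}
Op 3: register job_A */7 -> active={job_A:*/7, job_B:*/16}
Op 4: register job_A */15 -> active={job_A:*/15, job_B:*/16}
Op 5: register job_C */19 -> active={job_A:*/15, job_B:*/16, job_C:*/19}
Op 6: unregister job_B -> active={job_A:*/15, job_C:*/19}
Op 7: register job_B */19 -> active={job_A:*/15, job_B:*/19, job_C:*/19}
Op 8: unregister job_A -> active={job_B:*/19, job_C:*/19}
Op 9: register job_C */14 -> active={job_B:*/19, job_C:*/14}
Op 10: register job_C */7 -> active={job_B:*/19, job_C:*/7}
Op 11: register job_C */7 -> active={job_B:*/19, job_C:*/7}
Op 12: unregister job_B -> active={job_C:*/7}
Op 13: register job_B */16 -> active={job_B:*/16, job_C:*/7}
  job_B: interval 16, next fire after T=60 is 64
  job_C: interval 7, next fire after T=60 is 63
Earliest fire time = 63 (job job_C)

Answer: 63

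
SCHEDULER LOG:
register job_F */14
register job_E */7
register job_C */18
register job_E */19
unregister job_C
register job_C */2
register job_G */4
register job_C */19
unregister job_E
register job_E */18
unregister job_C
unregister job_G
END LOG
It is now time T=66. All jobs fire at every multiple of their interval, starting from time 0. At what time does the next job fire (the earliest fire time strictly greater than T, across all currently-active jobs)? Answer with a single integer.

Op 1: register job_F */14 -> active={job_F:*/14}
Op 2: register job_E */7 -> active={job_E:*/7, job_F:*/14}
Op 3: register job_C */18 -> active={job_C:*/18, job_E:*/7, job_F:*/14}
Op 4: register job_E */19 -> active={job_C:*/18, job_E:*/19, job_F:*/14}
Op 5: unregister job_C -> active={job_E:*/19, job_F:*/14}
Op 6: register job_C */2 -> active={job_C:*/2, job_E:*/19, job_F:*/14}
Op 7: register job_G */4 -> active={job_C:*/2, job_E:*/19, job_F:*/14, job_G:*/4}
Op 8: register job_C */19 -> active={job_C:*/19, job_E:*/19, job_F:*/14, job_G:*/4}
Op 9: unregister job_E -> active={job_C:*/19, job_F:*/14, job_G:*/4}
Op 10: register job_E */18 -> active={job_C:*/19, job_E:*/18, job_F:*/14, job_G:*/4}
Op 11: unregister job_C -> active={job_E:*/18, job_F:*/14, job_G:*/4}
Op 12: unregister job_G -> active={job_E:*/18, job_F:*/14}
  job_E: interval 18, next fire after T=66 is 72
  job_F: interval 14, next fire after T=66 is 70
Earliest fire time = 70 (job job_F)

Answer: 70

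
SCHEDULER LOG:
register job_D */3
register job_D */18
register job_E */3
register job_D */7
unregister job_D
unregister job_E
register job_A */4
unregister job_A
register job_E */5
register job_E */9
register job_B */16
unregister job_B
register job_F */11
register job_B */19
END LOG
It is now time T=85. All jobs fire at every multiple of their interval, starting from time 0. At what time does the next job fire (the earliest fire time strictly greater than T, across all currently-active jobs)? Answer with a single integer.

Op 1: register job_D */3 -> active={job_D:*/3}
Op 2: register job_D */18 -> active={job_D:*/18}
Op 3: register job_E */3 -> active={job_D:*/18, job_E:*/3}
Op 4: register job_D */7 -> active={job_D:*/7, job_E:*/3}
Op 5: unregister job_D -> active={job_E:*/3}
Op 6: unregister job_E -> active={}
Op 7: register job_A */4 -> active={job_A:*/4}
Op 8: unregister job_A -> active={}
Op 9: register job_E */5 -> active={job_E:*/5}
Op 10: register job_E */9 -> active={job_E:*/9}
Op 11: register job_B */16 -> active={job_B:*/16, job_E:*/9}
Op 12: unregister job_B -> active={job_E:*/9}
Op 13: register job_F */11 -> active={job_E:*/9, job_F:*/11}
Op 14: register job_B */19 -> active={job_B:*/19, job_E:*/9, job_F:*/11}
  job_B: interval 19, next fire after T=85 is 95
  job_E: interval 9, next fire after T=85 is 90
  job_F: interval 11, next fire after T=85 is 88
Earliest fire time = 88 (job job_F)

Answer: 88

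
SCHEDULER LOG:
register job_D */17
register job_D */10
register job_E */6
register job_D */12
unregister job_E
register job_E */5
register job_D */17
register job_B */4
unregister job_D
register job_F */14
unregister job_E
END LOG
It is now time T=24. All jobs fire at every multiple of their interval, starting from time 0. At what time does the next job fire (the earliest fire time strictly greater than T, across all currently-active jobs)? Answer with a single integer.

Answer: 28

Derivation:
Op 1: register job_D */17 -> active={job_D:*/17}
Op 2: register job_D */10 -> active={job_D:*/10}
Op 3: register job_E */6 -> active={job_D:*/10, job_E:*/6}
Op 4: register job_D */12 -> active={job_D:*/12, job_E:*/6}
Op 5: unregister job_E -> active={job_D:*/12}
Op 6: register job_E */5 -> active={job_D:*/12, job_E:*/5}
Op 7: register job_D */17 -> active={job_D:*/17, job_E:*/5}
Op 8: register job_B */4 -> active={job_B:*/4, job_D:*/17, job_E:*/5}
Op 9: unregister job_D -> active={job_B:*/4, job_E:*/5}
Op 10: register job_F */14 -> active={job_B:*/4, job_E:*/5, job_F:*/14}
Op 11: unregister job_E -> active={job_B:*/4, job_F:*/14}
  job_B: interval 4, next fire after T=24 is 28
  job_F: interval 14, next fire after T=24 is 28
Earliest fire time = 28 (job job_B)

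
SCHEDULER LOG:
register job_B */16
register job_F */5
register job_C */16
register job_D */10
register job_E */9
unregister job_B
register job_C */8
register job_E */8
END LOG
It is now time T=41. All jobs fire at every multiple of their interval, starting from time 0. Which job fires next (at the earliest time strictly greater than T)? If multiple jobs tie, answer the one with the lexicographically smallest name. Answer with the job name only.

Answer: job_F

Derivation:
Op 1: register job_B */16 -> active={job_B:*/16}
Op 2: register job_F */5 -> active={job_B:*/16, job_F:*/5}
Op 3: register job_C */16 -> active={job_B:*/16, job_C:*/16, job_F:*/5}
Op 4: register job_D */10 -> active={job_B:*/16, job_C:*/16, job_D:*/10, job_F:*/5}
Op 5: register job_E */9 -> active={job_B:*/16, job_C:*/16, job_D:*/10, job_E:*/9, job_F:*/5}
Op 6: unregister job_B -> active={job_C:*/16, job_D:*/10, job_E:*/9, job_F:*/5}
Op 7: register job_C */8 -> active={job_C:*/8, job_D:*/10, job_E:*/9, job_F:*/5}
Op 8: register job_E */8 -> active={job_C:*/8, job_D:*/10, job_E:*/8, job_F:*/5}
  job_C: interval 8, next fire after T=41 is 48
  job_D: interval 10, next fire after T=41 is 50
  job_E: interval 8, next fire after T=41 is 48
  job_F: interval 5, next fire after T=41 is 45
Earliest = 45, winner (lex tiebreak) = job_F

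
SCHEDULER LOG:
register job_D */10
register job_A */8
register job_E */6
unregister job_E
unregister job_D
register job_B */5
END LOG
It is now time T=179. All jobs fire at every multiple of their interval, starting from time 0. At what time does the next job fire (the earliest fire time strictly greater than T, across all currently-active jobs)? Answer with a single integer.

Answer: 180

Derivation:
Op 1: register job_D */10 -> active={job_D:*/10}
Op 2: register job_A */8 -> active={job_A:*/8, job_D:*/10}
Op 3: register job_E */6 -> active={job_A:*/8, job_D:*/10, job_E:*/6}
Op 4: unregister job_E -> active={job_A:*/8, job_D:*/10}
Op 5: unregister job_D -> active={job_A:*/8}
Op 6: register job_B */5 -> active={job_A:*/8, job_B:*/5}
  job_A: interval 8, next fire after T=179 is 184
  job_B: interval 5, next fire after T=179 is 180
Earliest fire time = 180 (job job_B)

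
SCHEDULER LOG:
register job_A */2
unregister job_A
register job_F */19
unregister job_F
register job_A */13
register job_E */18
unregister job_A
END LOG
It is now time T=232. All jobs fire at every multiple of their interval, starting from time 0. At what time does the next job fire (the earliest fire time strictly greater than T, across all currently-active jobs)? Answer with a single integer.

Op 1: register job_A */2 -> active={job_A:*/2}
Op 2: unregister job_A -> active={}
Op 3: register job_F */19 -> active={job_F:*/19}
Op 4: unregister job_F -> active={}
Op 5: register job_A */13 -> active={job_A:*/13}
Op 6: register job_E */18 -> active={job_A:*/13, job_E:*/18}
Op 7: unregister job_A -> active={job_E:*/18}
  job_E: interval 18, next fire after T=232 is 234
Earliest fire time = 234 (job job_E)

Answer: 234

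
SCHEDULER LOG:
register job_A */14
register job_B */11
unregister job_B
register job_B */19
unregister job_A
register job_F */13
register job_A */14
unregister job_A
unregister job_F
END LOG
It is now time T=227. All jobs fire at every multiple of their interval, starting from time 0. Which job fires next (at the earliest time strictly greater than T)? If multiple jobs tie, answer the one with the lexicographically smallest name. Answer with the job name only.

Op 1: register job_A */14 -> active={job_A:*/14}
Op 2: register job_B */11 -> active={job_A:*/14, job_B:*/11}
Op 3: unregister job_B -> active={job_A:*/14}
Op 4: register job_B */19 -> active={job_A:*/14, job_B:*/19}
Op 5: unregister job_A -> active={job_B:*/19}
Op 6: register job_F */13 -> active={job_B:*/19, job_F:*/13}
Op 7: register job_A */14 -> active={job_A:*/14, job_B:*/19, job_F:*/13}
Op 8: unregister job_A -> active={job_B:*/19, job_F:*/13}
Op 9: unregister job_F -> active={job_B:*/19}
  job_B: interval 19, next fire after T=227 is 228
Earliest = 228, winner (lex tiebreak) = job_B

Answer: job_B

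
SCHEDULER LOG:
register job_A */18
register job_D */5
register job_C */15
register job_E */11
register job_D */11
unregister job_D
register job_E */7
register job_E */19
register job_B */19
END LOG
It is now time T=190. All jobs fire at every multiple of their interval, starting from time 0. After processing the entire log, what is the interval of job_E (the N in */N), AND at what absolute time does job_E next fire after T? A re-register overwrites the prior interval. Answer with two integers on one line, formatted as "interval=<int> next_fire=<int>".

Answer: interval=19 next_fire=209

Derivation:
Op 1: register job_A */18 -> active={job_A:*/18}
Op 2: register job_D */5 -> active={job_A:*/18, job_D:*/5}
Op 3: register job_C */15 -> active={job_A:*/18, job_C:*/15, job_D:*/5}
Op 4: register job_E */11 -> active={job_A:*/18, job_C:*/15, job_D:*/5, job_E:*/11}
Op 5: register job_D */11 -> active={job_A:*/18, job_C:*/15, job_D:*/11, job_E:*/11}
Op 6: unregister job_D -> active={job_A:*/18, job_C:*/15, job_E:*/11}
Op 7: register job_E */7 -> active={job_A:*/18, job_C:*/15, job_E:*/7}
Op 8: register job_E */19 -> active={job_A:*/18, job_C:*/15, job_E:*/19}
Op 9: register job_B */19 -> active={job_A:*/18, job_B:*/19, job_C:*/15, job_E:*/19}
Final interval of job_E = 19
Next fire of job_E after T=190: (190//19+1)*19 = 209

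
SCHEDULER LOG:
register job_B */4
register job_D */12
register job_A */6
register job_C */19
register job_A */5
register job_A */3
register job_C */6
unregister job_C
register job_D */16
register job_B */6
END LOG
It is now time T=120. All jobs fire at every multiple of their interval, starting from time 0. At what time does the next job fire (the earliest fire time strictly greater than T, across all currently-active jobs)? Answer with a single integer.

Op 1: register job_B */4 -> active={job_B:*/4}
Op 2: register job_D */12 -> active={job_B:*/4, job_D:*/12}
Op 3: register job_A */6 -> active={job_A:*/6, job_B:*/4, job_D:*/12}
Op 4: register job_C */19 -> active={job_A:*/6, job_B:*/4, job_C:*/19, job_D:*/12}
Op 5: register job_A */5 -> active={job_A:*/5, job_B:*/4, job_C:*/19, job_D:*/12}
Op 6: register job_A */3 -> active={job_A:*/3, job_B:*/4, job_C:*/19, job_D:*/12}
Op 7: register job_C */6 -> active={job_A:*/3, job_B:*/4, job_C:*/6, job_D:*/12}
Op 8: unregister job_C -> active={job_A:*/3, job_B:*/4, job_D:*/12}
Op 9: register job_D */16 -> active={job_A:*/3, job_B:*/4, job_D:*/16}
Op 10: register job_B */6 -> active={job_A:*/3, job_B:*/6, job_D:*/16}
  job_A: interval 3, next fire after T=120 is 123
  job_B: interval 6, next fire after T=120 is 126
  job_D: interval 16, next fire after T=120 is 128
Earliest fire time = 123 (job job_A)

Answer: 123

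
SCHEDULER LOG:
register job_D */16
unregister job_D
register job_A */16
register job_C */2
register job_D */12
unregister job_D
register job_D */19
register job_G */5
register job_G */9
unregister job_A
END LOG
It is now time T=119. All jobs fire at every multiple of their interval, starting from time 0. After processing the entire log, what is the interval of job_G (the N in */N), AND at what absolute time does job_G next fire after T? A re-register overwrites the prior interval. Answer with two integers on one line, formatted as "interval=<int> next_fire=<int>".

Answer: interval=9 next_fire=126

Derivation:
Op 1: register job_D */16 -> active={job_D:*/16}
Op 2: unregister job_D -> active={}
Op 3: register job_A */16 -> active={job_A:*/16}
Op 4: register job_C */2 -> active={job_A:*/16, job_C:*/2}
Op 5: register job_D */12 -> active={job_A:*/16, job_C:*/2, job_D:*/12}
Op 6: unregister job_D -> active={job_A:*/16, job_C:*/2}
Op 7: register job_D */19 -> active={job_A:*/16, job_C:*/2, job_D:*/19}
Op 8: register job_G */5 -> active={job_A:*/16, job_C:*/2, job_D:*/19, job_G:*/5}
Op 9: register job_G */9 -> active={job_A:*/16, job_C:*/2, job_D:*/19, job_G:*/9}
Op 10: unregister job_A -> active={job_C:*/2, job_D:*/19, job_G:*/9}
Final interval of job_G = 9
Next fire of job_G after T=119: (119//9+1)*9 = 126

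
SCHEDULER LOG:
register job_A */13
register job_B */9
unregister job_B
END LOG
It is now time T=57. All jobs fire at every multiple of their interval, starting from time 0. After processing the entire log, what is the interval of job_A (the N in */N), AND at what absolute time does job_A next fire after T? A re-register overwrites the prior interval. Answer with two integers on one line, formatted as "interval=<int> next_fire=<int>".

Answer: interval=13 next_fire=65

Derivation:
Op 1: register job_A */13 -> active={job_A:*/13}
Op 2: register job_B */9 -> active={job_A:*/13, job_B:*/9}
Op 3: unregister job_B -> active={job_A:*/13}
Final interval of job_A = 13
Next fire of job_A after T=57: (57//13+1)*13 = 65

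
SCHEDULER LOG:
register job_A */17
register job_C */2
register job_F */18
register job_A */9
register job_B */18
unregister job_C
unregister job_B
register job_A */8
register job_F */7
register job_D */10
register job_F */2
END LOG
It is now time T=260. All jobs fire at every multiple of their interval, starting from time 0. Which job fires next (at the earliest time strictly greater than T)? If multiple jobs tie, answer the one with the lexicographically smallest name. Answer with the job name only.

Op 1: register job_A */17 -> active={job_A:*/17}
Op 2: register job_C */2 -> active={job_A:*/17, job_C:*/2}
Op 3: register job_F */18 -> active={job_A:*/17, job_C:*/2, job_F:*/18}
Op 4: register job_A */9 -> active={job_A:*/9, job_C:*/2, job_F:*/18}
Op 5: register job_B */18 -> active={job_A:*/9, job_B:*/18, job_C:*/2, job_F:*/18}
Op 6: unregister job_C -> active={job_A:*/9, job_B:*/18, job_F:*/18}
Op 7: unregister job_B -> active={job_A:*/9, job_F:*/18}
Op 8: register job_A */8 -> active={job_A:*/8, job_F:*/18}
Op 9: register job_F */7 -> active={job_A:*/8, job_F:*/7}
Op 10: register job_D */10 -> active={job_A:*/8, job_D:*/10, job_F:*/7}
Op 11: register job_F */2 -> active={job_A:*/8, job_D:*/10, job_F:*/2}
  job_A: interval 8, next fire after T=260 is 264
  job_D: interval 10, next fire after T=260 is 270
  job_F: interval 2, next fire after T=260 is 262
Earliest = 262, winner (lex tiebreak) = job_F

Answer: job_F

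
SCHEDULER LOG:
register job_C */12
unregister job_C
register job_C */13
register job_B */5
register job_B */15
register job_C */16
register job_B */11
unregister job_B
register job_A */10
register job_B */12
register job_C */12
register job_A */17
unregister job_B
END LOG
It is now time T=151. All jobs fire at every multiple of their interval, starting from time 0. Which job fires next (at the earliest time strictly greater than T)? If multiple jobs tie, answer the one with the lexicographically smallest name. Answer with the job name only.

Answer: job_A

Derivation:
Op 1: register job_C */12 -> active={job_C:*/12}
Op 2: unregister job_C -> active={}
Op 3: register job_C */13 -> active={job_C:*/13}
Op 4: register job_B */5 -> active={job_B:*/5, job_C:*/13}
Op 5: register job_B */15 -> active={job_B:*/15, job_C:*/13}
Op 6: register job_C */16 -> active={job_B:*/15, job_C:*/16}
Op 7: register job_B */11 -> active={job_B:*/11, job_C:*/16}
Op 8: unregister job_B -> active={job_C:*/16}
Op 9: register job_A */10 -> active={job_A:*/10, job_C:*/16}
Op 10: register job_B */12 -> active={job_A:*/10, job_B:*/12, job_C:*/16}
Op 11: register job_C */12 -> active={job_A:*/10, job_B:*/12, job_C:*/12}
Op 12: register job_A */17 -> active={job_A:*/17, job_B:*/12, job_C:*/12}
Op 13: unregister job_B -> active={job_A:*/17, job_C:*/12}
  job_A: interval 17, next fire after T=151 is 153
  job_C: interval 12, next fire after T=151 is 156
Earliest = 153, winner (lex tiebreak) = job_A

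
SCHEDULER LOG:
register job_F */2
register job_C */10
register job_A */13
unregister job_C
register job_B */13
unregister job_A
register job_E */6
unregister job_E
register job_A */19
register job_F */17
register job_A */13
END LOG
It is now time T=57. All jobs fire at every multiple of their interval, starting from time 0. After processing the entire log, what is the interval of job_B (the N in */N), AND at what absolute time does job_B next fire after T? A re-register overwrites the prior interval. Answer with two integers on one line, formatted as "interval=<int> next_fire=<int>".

Answer: interval=13 next_fire=65

Derivation:
Op 1: register job_F */2 -> active={job_F:*/2}
Op 2: register job_C */10 -> active={job_C:*/10, job_F:*/2}
Op 3: register job_A */13 -> active={job_A:*/13, job_C:*/10, job_F:*/2}
Op 4: unregister job_C -> active={job_A:*/13, job_F:*/2}
Op 5: register job_B */13 -> active={job_A:*/13, job_B:*/13, job_F:*/2}
Op 6: unregister job_A -> active={job_B:*/13, job_F:*/2}
Op 7: register job_E */6 -> active={job_B:*/13, job_E:*/6, job_F:*/2}
Op 8: unregister job_E -> active={job_B:*/13, job_F:*/2}
Op 9: register job_A */19 -> active={job_A:*/19, job_B:*/13, job_F:*/2}
Op 10: register job_F */17 -> active={job_A:*/19, job_B:*/13, job_F:*/17}
Op 11: register job_A */13 -> active={job_A:*/13, job_B:*/13, job_F:*/17}
Final interval of job_B = 13
Next fire of job_B after T=57: (57//13+1)*13 = 65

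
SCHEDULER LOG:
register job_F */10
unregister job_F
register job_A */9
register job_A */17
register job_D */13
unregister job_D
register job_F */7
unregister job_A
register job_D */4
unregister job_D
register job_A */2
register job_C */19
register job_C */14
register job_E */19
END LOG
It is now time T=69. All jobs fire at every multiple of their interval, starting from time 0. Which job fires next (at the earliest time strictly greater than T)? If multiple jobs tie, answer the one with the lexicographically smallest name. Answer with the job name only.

Answer: job_A

Derivation:
Op 1: register job_F */10 -> active={job_F:*/10}
Op 2: unregister job_F -> active={}
Op 3: register job_A */9 -> active={job_A:*/9}
Op 4: register job_A */17 -> active={job_A:*/17}
Op 5: register job_D */13 -> active={job_A:*/17, job_D:*/13}
Op 6: unregister job_D -> active={job_A:*/17}
Op 7: register job_F */7 -> active={job_A:*/17, job_F:*/7}
Op 8: unregister job_A -> active={job_F:*/7}
Op 9: register job_D */4 -> active={job_D:*/4, job_F:*/7}
Op 10: unregister job_D -> active={job_F:*/7}
Op 11: register job_A */2 -> active={job_A:*/2, job_F:*/7}
Op 12: register job_C */19 -> active={job_A:*/2, job_C:*/19, job_F:*/7}
Op 13: register job_C */14 -> active={job_A:*/2, job_C:*/14, job_F:*/7}
Op 14: register job_E */19 -> active={job_A:*/2, job_C:*/14, job_E:*/19, job_F:*/7}
  job_A: interval 2, next fire after T=69 is 70
  job_C: interval 14, next fire after T=69 is 70
  job_E: interval 19, next fire after T=69 is 76
  job_F: interval 7, next fire after T=69 is 70
Earliest = 70, winner (lex tiebreak) = job_A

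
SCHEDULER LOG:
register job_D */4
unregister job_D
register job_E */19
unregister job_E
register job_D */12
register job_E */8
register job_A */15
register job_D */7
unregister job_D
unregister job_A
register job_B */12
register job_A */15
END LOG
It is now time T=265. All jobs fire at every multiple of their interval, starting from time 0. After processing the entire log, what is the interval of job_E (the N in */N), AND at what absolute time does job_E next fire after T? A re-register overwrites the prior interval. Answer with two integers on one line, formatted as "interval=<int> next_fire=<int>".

Answer: interval=8 next_fire=272

Derivation:
Op 1: register job_D */4 -> active={job_D:*/4}
Op 2: unregister job_D -> active={}
Op 3: register job_E */19 -> active={job_E:*/19}
Op 4: unregister job_E -> active={}
Op 5: register job_D */12 -> active={job_D:*/12}
Op 6: register job_E */8 -> active={job_D:*/12, job_E:*/8}
Op 7: register job_A */15 -> active={job_A:*/15, job_D:*/12, job_E:*/8}
Op 8: register job_D */7 -> active={job_A:*/15, job_D:*/7, job_E:*/8}
Op 9: unregister job_D -> active={job_A:*/15, job_E:*/8}
Op 10: unregister job_A -> active={job_E:*/8}
Op 11: register job_B */12 -> active={job_B:*/12, job_E:*/8}
Op 12: register job_A */15 -> active={job_A:*/15, job_B:*/12, job_E:*/8}
Final interval of job_E = 8
Next fire of job_E after T=265: (265//8+1)*8 = 272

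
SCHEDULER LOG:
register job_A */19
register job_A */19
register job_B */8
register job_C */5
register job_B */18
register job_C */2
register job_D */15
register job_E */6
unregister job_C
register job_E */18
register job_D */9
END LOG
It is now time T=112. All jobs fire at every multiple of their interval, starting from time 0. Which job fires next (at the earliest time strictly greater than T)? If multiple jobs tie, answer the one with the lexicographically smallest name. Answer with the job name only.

Answer: job_A

Derivation:
Op 1: register job_A */19 -> active={job_A:*/19}
Op 2: register job_A */19 -> active={job_A:*/19}
Op 3: register job_B */8 -> active={job_A:*/19, job_B:*/8}
Op 4: register job_C */5 -> active={job_A:*/19, job_B:*/8, job_C:*/5}
Op 5: register job_B */18 -> active={job_A:*/19, job_B:*/18, job_C:*/5}
Op 6: register job_C */2 -> active={job_A:*/19, job_B:*/18, job_C:*/2}
Op 7: register job_D */15 -> active={job_A:*/19, job_B:*/18, job_C:*/2, job_D:*/15}
Op 8: register job_E */6 -> active={job_A:*/19, job_B:*/18, job_C:*/2, job_D:*/15, job_E:*/6}
Op 9: unregister job_C -> active={job_A:*/19, job_B:*/18, job_D:*/15, job_E:*/6}
Op 10: register job_E */18 -> active={job_A:*/19, job_B:*/18, job_D:*/15, job_E:*/18}
Op 11: register job_D */9 -> active={job_A:*/19, job_B:*/18, job_D:*/9, job_E:*/18}
  job_A: interval 19, next fire after T=112 is 114
  job_B: interval 18, next fire after T=112 is 126
  job_D: interval 9, next fire after T=112 is 117
  job_E: interval 18, next fire after T=112 is 126
Earliest = 114, winner (lex tiebreak) = job_A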